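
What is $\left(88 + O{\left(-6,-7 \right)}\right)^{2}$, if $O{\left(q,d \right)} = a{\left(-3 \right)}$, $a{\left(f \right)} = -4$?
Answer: $7056$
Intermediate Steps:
$O{\left(q,d \right)} = -4$
$\left(88 + O{\left(-6,-7 \right)}\right)^{2} = \left(88 - 4\right)^{2} = 84^{2} = 7056$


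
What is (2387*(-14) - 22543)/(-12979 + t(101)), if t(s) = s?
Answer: 55961/12878 ≈ 4.3455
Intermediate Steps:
(2387*(-14) - 22543)/(-12979 + t(101)) = (2387*(-14) - 22543)/(-12979 + 101) = (-33418 - 22543)/(-12878) = -55961*(-1/12878) = 55961/12878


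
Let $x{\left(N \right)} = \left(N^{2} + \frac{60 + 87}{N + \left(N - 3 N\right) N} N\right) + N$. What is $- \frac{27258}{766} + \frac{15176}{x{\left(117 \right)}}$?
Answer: $- \frac{42485445415}{1231977333} \approx -34.486$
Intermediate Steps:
$x{\left(N \right)} = N + N^{2} + \frac{147 N}{N - 2 N^{2}}$ ($x{\left(N \right)} = \left(N^{2} + \frac{147}{N + - 2 N N} N\right) + N = \left(N^{2} + \frac{147}{N - 2 N^{2}} N\right) + N = \left(N^{2} + \frac{147 N}{N - 2 N^{2}}\right) + N = N + N^{2} + \frac{147 N}{N - 2 N^{2}}$)
$- \frac{27258}{766} + \frac{15176}{x{\left(117 \right)}} = - \frac{27258}{766} + \frac{15176}{\frac{1}{-1 + 2 \cdot 117} \left(-147 + 117^{2} - 117 + 2 \cdot 117^{3}\right)} = \left(-27258\right) \frac{1}{766} + \frac{15176}{\frac{1}{-1 + 234} \left(-147 + 13689 - 117 + 2 \cdot 1601613\right)} = - \frac{13629}{383} + \frac{15176}{\frac{1}{233} \left(-147 + 13689 - 117 + 3203226\right)} = - \frac{13629}{383} + \frac{15176}{\frac{1}{233} \cdot 3216651} = - \frac{13629}{383} + \frac{15176}{\frac{3216651}{233}} = - \frac{13629}{383} + 15176 \cdot \frac{233}{3216651} = - \frac{13629}{383} + \frac{3536008}{3216651} = - \frac{42485445415}{1231977333}$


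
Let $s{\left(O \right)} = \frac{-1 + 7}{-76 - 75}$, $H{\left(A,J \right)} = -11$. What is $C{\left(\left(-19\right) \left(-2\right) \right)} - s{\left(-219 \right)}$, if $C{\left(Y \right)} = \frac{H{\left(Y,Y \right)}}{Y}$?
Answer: $- \frac{1433}{5738} \approx -0.24974$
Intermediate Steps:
$s{\left(O \right)} = - \frac{6}{151}$ ($s{\left(O \right)} = \frac{6}{-151} = 6 \left(- \frac{1}{151}\right) = - \frac{6}{151}$)
$C{\left(Y \right)} = - \frac{11}{Y}$
$C{\left(\left(-19\right) \left(-2\right) \right)} - s{\left(-219 \right)} = - \frac{11}{\left(-19\right) \left(-2\right)} - - \frac{6}{151} = - \frac{11}{38} + \frac{6}{151} = - \frac{1433}{5738}$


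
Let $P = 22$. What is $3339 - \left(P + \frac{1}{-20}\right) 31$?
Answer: $\frac{53171}{20} \approx 2658.6$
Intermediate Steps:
$3339 - \left(P + \frac{1}{-20}\right) 31 = 3339 - \left(22 + \frac{1}{-20}\right) 31 = 3339 - \left(22 - \frac{1}{20}\right) 31 = 3339 - \frac{439}{20} \cdot 31 = 3339 - \frac{13609}{20} = \frac{53171}{20}$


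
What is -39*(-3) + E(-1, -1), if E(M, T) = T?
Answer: 116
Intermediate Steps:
-39*(-3) + E(-1, -1) = -39*(-3) - 1 = -13*(-9) - 1 = 117 - 1 = 116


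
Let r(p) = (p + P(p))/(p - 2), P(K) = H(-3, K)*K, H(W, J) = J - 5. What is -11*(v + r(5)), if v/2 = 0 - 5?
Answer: 275/3 ≈ 91.667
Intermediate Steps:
H(W, J) = -5 + J
P(K) = K*(-5 + K) (P(K) = (-5 + K)*K = K*(-5 + K))
r(p) = (p + p*(-5 + p))/(-2 + p) (r(p) = (p + p*(-5 + p))/(p - 2) = (p + p*(-5 + p))/(-2 + p))
v = -10 (v = 2*(0 - 5) = 2*(-5) = -10)
-11*(v + r(5)) = -11*(-10 + 5*(-4 + 5)/(-2 + 5)) = -11*(-10 + 5*1/3) = -11*(-10 + 5*(⅓)*1) = -11*(-10 + 5/3) = -11*(-25/3) = 275/3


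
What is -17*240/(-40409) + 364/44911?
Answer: 11643868/106753447 ≈ 0.10907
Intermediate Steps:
-17*240/(-40409) + 364/44911 = -4080*(-1/40409) + 364*(1/44911) = 240/2377 + 364/44911 = 11643868/106753447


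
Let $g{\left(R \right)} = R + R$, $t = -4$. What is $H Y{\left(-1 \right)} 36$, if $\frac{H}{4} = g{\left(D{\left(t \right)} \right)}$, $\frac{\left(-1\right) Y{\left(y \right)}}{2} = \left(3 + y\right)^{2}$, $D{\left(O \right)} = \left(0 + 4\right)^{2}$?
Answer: $-36864$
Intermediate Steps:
$D{\left(O \right)} = 16$ ($D{\left(O \right)} = 4^{2} = 16$)
$g{\left(R \right)} = 2 R$
$Y{\left(y \right)} = - 2 \left(3 + y\right)^{2}$
$H = 128$ ($H = 4 \cdot 2 \cdot 16 = 4 \cdot 32 = 128$)
$H Y{\left(-1 \right)} 36 = 128 \left(- 2 \left(3 - 1\right)^{2}\right) 36 = 128 \left(- 2 \cdot 2^{2}\right) 36 = 128 \left(\left(-2\right) 4\right) 36 = 128 \left(-8\right) 36 = \left(-1024\right) 36 = -36864$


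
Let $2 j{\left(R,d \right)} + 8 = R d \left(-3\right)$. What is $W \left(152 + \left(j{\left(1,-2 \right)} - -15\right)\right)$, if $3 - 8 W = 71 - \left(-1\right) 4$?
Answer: $-1494$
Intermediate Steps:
$j{\left(R,d \right)} = -4 - \frac{3 R d}{2}$ ($j{\left(R,d \right)} = -4 + \frac{R d \left(-3\right)}{2} = -4 + \frac{\left(-3\right) R d}{2} = -4 - \frac{3 R d}{2}$)
$W = -9$ ($W = \frac{3}{8} - \frac{71 - \left(-1\right) 4}{8} = \frac{3}{8} - \frac{71 - -4}{8} = \frac{3}{8} - \frac{71 + 4}{8} = \frac{3}{8} - \frac{75}{8} = -9$)
$W \left(152 + \left(j{\left(1,-2 \right)} - -15\right)\right) = - 9 \left(152 - \left(-11 - 3\right)\right) = - 9 \left(152 + \left(\left(-4 + 3\right) + 15\right)\right) = - 9 \left(152 + \left(-1 + 15\right)\right) = - 9 \left(152 + 14\right) = \left(-9\right) 166 = -1494$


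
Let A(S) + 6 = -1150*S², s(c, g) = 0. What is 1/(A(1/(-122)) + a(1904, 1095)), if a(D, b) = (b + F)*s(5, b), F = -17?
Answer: -7442/45227 ≈ -0.16455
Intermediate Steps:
a(D, b) = 0 (a(D, b) = (b - 17)*0 = (-17 + b)*0 = 0)
A(S) = -6 - 1150*S²
1/(A(1/(-122)) + a(1904, 1095)) = 1/((-6 - 1150*(1/(-122))²) + 0) = 1/((-6 - 1150*(-1/122)²) + 0) = 1/((-6 - 1150*1/14884) + 0) = 1/((-6 - 575/7442) + 0) = 1/(-45227/7442 + 0) = 1/(-45227/7442) = -7442/45227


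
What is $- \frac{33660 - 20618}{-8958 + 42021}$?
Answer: $- \frac{13042}{33063} \approx -0.39446$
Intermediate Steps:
$- \frac{33660 - 20618}{-8958 + 42021} = - \frac{13042}{33063}$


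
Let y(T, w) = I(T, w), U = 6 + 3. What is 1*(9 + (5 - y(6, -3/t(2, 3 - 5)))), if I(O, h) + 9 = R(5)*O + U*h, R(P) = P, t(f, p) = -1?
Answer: -34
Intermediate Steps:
U = 9
I(O, h) = -9 + 5*O + 9*h (I(O, h) = -9 + (5*O + 9*h) = -9 + 5*O + 9*h)
y(T, w) = -9 + 5*T + 9*w
1*(9 + (5 - y(6, -3/t(2, 3 - 5)))) = 1*(9 + (5 - (-9 + 5*6 + 9*(-3/(-1))))) = 1*(9 + (5 - (-9 + 30 + 9*(-3*(-1))))) = 1*(9 + (5 - (-9 + 30 + 9*3))) = 1*(9 + (5 - (-9 + 30 + 27))) = 1*(9 + (5 - 1*48)) = 1*(9 + (5 - 48)) = 1*(9 - 43) = 1*(-34) = -34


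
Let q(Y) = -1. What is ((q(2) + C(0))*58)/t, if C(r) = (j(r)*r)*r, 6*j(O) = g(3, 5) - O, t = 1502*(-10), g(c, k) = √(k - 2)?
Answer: 29/7510 ≈ 0.0038615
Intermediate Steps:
g(c, k) = √(-2 + k)
t = -15020
j(O) = -O/6 + √3/6 (j(O) = (√(-2 + 5) - O)/6 = (√3 - O)/6 = -O/6 + √3/6)
C(r) = r²*(-r/6 + √3/6) (C(r) = ((-r/6 + √3/6)*r)*r = (r*(-r/6 + √3/6))*r = r²*(-r/6 + √3/6))
((q(2) + C(0))*58)/t = ((-1 + (⅙)*0²*(√3 - 1*0))*58)/(-15020) = ((-1 + (⅙)*0*(√3 + 0))*58)*(-1/15020) = ((-1 + (⅙)*0*√3)*58)*(-1/15020) = ((-1 + 0)*58)*(-1/15020) = -1*58*(-1/15020) = -58*(-1/15020) = 29/7510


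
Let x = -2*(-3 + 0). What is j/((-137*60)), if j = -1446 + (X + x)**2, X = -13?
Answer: 1397/8220 ≈ 0.16995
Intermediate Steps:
x = 6 (x = -2*(-3) = 6)
j = -1397 (j = -1446 + (-13 + 6)**2 = -1446 + (-7)**2 = -1446 + 49 = -1397)
j/((-137*60)) = -1397/((-137*60)) = -1397/(-8220) = -1397*(-1/8220) = 1397/8220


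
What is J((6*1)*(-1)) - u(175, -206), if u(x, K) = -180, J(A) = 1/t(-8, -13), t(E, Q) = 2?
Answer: 361/2 ≈ 180.50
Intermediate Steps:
J(A) = ½ (J(A) = 1/2 = ½)
J((6*1)*(-1)) - u(175, -206) = ½ - 1*(-180) = ½ + 180 = 361/2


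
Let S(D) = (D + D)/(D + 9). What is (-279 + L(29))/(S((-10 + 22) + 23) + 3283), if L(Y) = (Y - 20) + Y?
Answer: -5302/72261 ≈ -0.073373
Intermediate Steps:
L(Y) = -20 + 2*Y (L(Y) = (-20 + Y) + Y = -20 + 2*Y)
S(D) = 2*D/(9 + D) (S(D) = (2*D)/(9 + D) = 2*D/(9 + D))
(-279 + L(29))/(S((-10 + 22) + 23) + 3283) = (-279 + (-20 + 2*29))/(2*((-10 + 22) + 23)/(9 + ((-10 + 22) + 23)) + 3283) = (-279 + (-20 + 58))/(2*(12 + 23)/(9 + (12 + 23)) + 3283) = (-279 + 38)/(2*35/(9 + 35) + 3283) = -241/(2*35/44 + 3283) = -241/(2*35*(1/44) + 3283) = -241/(35/22 + 3283) = -241/72261/22 = -241*22/72261 = -5302/72261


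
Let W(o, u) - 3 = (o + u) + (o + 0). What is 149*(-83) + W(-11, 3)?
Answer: -12383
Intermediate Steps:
W(o, u) = 3 + u + 2*o (W(o, u) = 3 + ((o + u) + (o + 0)) = 3 + ((o + u) + o) = 3 + (u + 2*o) = 3 + u + 2*o)
149*(-83) + W(-11, 3) = 149*(-83) + (3 + 3 + 2*(-11)) = -12367 + (3 + 3 - 22) = -12367 - 16 = -12383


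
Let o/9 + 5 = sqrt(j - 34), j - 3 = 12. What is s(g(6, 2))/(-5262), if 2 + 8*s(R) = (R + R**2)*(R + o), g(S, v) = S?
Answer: 205/5262 - 63*I*sqrt(19)/7016 ≈ 0.038959 - 0.039141*I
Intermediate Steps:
j = 15 (j = 3 + 12 = 15)
o = -45 + 9*I*sqrt(19) (o = -45 + 9*sqrt(15 - 34) = -45 + 9*sqrt(-19) = -45 + 9*(I*sqrt(19)) = -45 + 9*I*sqrt(19) ≈ -45.0 + 39.23*I)
s(R) = -1/4 + (R + R**2)*(-45 + R + 9*I*sqrt(19))/8 (s(R) = -1/4 + ((R + R**2)*(R + (-45 + 9*I*sqrt(19))))/8 = -1/4 + ((R + R**2)*(-45 + R + 9*I*sqrt(19)))/8 = -1/4 + (R + R**2)*(-45 + R + 9*I*sqrt(19))/8)
s(g(6, 2))/(-5262) = (-1/4 + (1/8)*6**2 + (1/8)*6**3 - 9/8*6*(5 - I*sqrt(19)) + (9/8)*6**2*(-5 + I*sqrt(19)))/(-5262) = (-1/4 + (1/8)*36 + (1/8)*216 + (-135/4 + 27*I*sqrt(19)/4) + (9/8)*36*(-5 + I*sqrt(19)))*(-1/5262) = (-1/4 + 9/2 + 27 + (-135/4 + 27*I*sqrt(19)/4) + (-405/2 + 81*I*sqrt(19)/2))*(-1/5262) = (-205 + 189*I*sqrt(19)/4)*(-1/5262) = 205/5262 - 63*I*sqrt(19)/7016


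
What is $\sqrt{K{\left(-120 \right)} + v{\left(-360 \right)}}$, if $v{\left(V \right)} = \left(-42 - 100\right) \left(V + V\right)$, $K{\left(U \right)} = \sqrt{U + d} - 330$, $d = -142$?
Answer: $\sqrt{101910 + i \sqrt{262}} \approx 319.23 + 0.025 i$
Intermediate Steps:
$K{\left(U \right)} = -330 + \sqrt{-142 + U}$ ($K{\left(U \right)} = \sqrt{U - 142} - 330 = \sqrt{-142 + U} - 330 = -330 + \sqrt{-142 + U}$)
$v{\left(V \right)} = - 284 V$ ($v{\left(V \right)} = - 142 \cdot 2 V = - 284 V$)
$\sqrt{K{\left(-120 \right)} + v{\left(-360 \right)}} = \sqrt{\left(-330 + \sqrt{-142 - 120}\right) - -102240} = \sqrt{\left(-330 + \sqrt{-262}\right) + 102240} = \sqrt{\left(-330 + i \sqrt{262}\right) + 102240} = \sqrt{101910 + i \sqrt{262}}$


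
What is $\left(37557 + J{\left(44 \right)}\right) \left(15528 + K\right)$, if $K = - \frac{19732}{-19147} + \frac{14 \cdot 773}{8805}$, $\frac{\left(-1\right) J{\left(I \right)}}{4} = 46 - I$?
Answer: $\frac{98312148932530726}{168589335} \approx 5.8315 \cdot 10^{8}$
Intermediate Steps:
$J{\left(I \right)} = -184 + 4 I$ ($J{\left(I \right)} = - 4 \left(46 - I\right) = -184 + 4 I$)
$K = \frac{380949094}{168589335}$ ($K = \left(-19732\right) \left(- \frac{1}{19147}\right) + 10822 \cdot \frac{1}{8805} = \frac{19732}{19147} + \frac{10822}{8805} = \frac{380949094}{168589335} \approx 2.2596$)
$\left(37557 + J{\left(44 \right)}\right) \left(15528 + K\right) = \left(37557 + \left(-184 + 4 \cdot 44\right)\right) \left(15528 + \frac{380949094}{168589335}\right) = \left(37557 + \left(-184 + 176\right)\right) \frac{2618236142974}{168589335} = \left(37557 - 8\right) \frac{2618236142974}{168589335} = 37549 \cdot \frac{2618236142974}{168589335} = \frac{98312148932530726}{168589335}$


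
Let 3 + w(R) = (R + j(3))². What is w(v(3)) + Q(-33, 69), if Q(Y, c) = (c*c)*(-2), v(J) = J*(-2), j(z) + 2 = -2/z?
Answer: -85049/9 ≈ -9449.9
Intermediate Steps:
j(z) = -2 - 2/z
v(J) = -2*J
Q(Y, c) = -2*c² (Q(Y, c) = c²*(-2) = -2*c²)
w(R) = -3 + (-8/3 + R)² (w(R) = -3 + (R + (-2 - 2/3))² = -3 + (R + (-2 - 2*⅓))² = -3 + (R + (-2 - ⅔))² = -3 + (R - 8/3)² = -3 + (-8/3 + R)²)
w(v(3)) + Q(-33, 69) = (-3 + (8 - (-6)*3)²/9) - 2*69² = (-3 + (8 - 3*(-6))²/9) - 2*4761 = (-3 + (8 + 18)²/9) - 9522 = (-3 + (⅑)*26²) - 9522 = (-3 + (⅑)*676) - 9522 = (-3 + 676/9) - 9522 = 649/9 - 9522 = -85049/9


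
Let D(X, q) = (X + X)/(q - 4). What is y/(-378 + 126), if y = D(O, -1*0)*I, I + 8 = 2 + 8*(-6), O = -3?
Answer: 9/28 ≈ 0.32143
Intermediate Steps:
D(X, q) = 2*X/(-4 + q) (D(X, q) = (2*X)/(-4 + q) = 2*X/(-4 + q))
I = -54 (I = -8 + (2 + 8*(-6)) = -8 + (2 - 48) = -8 - 46 = -54)
y = -81 (y = (2*(-3)/(-4 - 1*0))*(-54) = (2*(-3)/(-4 + 0))*(-54) = (2*(-3)/(-4))*(-54) = (2*(-3)*(-¼))*(-54) = (3/2)*(-54) = -81)
y/(-378 + 126) = -81/(-378 + 126) = -81/(-252) = -81*(-1/252) = 9/28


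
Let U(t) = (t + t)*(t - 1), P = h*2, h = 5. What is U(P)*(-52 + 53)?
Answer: 180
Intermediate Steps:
P = 10 (P = 5*2 = 10)
U(t) = 2*t*(-1 + t) (U(t) = (2*t)*(-1 + t) = 2*t*(-1 + t))
U(P)*(-52 + 53) = (2*10*(-1 + 10))*(-52 + 53) = (2*10*9)*1 = 180*1 = 180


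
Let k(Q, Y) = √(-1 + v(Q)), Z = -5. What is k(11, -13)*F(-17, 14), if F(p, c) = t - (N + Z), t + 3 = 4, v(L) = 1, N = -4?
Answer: 0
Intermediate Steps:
t = 1 (t = -3 + 4 = 1)
k(Q, Y) = 0 (k(Q, Y) = √(-1 + 1) = √0 = 0)
F(p, c) = 10 (F(p, c) = 1 - (-4 - 5) = 1 - 1*(-9) = 1 + 9 = 10)
k(11, -13)*F(-17, 14) = 0*10 = 0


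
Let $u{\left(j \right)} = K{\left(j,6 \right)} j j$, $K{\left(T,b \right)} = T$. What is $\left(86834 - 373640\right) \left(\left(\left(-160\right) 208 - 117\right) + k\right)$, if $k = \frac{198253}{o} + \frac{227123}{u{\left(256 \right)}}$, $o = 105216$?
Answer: $\frac{11007317079907300711}{1149239296} \approx 9.5779 \cdot 10^{9}$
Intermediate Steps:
$u{\left(j \right)} = j^{3}$ ($u{\left(j \right)} = j j j = j^{2} j = j^{3}$)
$k = \frac{13086056161}{6895435776}$ ($k = \frac{198253}{105216} + \frac{227123}{256^{3}} = 198253 \cdot \frac{1}{105216} + \frac{227123}{16777216} = \frac{198253}{105216} + 227123 \cdot \frac{1}{16777216} = \frac{198253}{105216} + \frac{227123}{16777216} = \frac{13086056161}{6895435776} \approx 1.8978$)
$\left(86834 - 373640\right) \left(\left(\left(-160\right) 208 - 117\right) + k\right) = \left(86834 - 373640\right) \left(\left(\left(-160\right) 208 - 117\right) + \frac{13086056161}{6895435776}\right) = - 286806 \left(\left(-33280 - 117\right) + \frac{13086056161}{6895435776}\right) = - 286806 \left(-33397 + \frac{13086056161}{6895435776}\right) = \left(-286806\right) \left(- \frac{230273782554911}{6895435776}\right) = \frac{11007317079907300711}{1149239296}$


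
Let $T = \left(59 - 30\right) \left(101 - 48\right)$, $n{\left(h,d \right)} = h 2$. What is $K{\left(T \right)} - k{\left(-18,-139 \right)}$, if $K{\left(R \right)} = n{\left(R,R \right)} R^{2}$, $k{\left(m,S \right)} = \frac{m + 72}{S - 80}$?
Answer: $\frac{530120328356}{73} \approx 7.2619 \cdot 10^{9}$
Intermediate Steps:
$n{\left(h,d \right)} = 2 h$
$k{\left(m,S \right)} = \frac{72 + m}{-80 + S}$
$T = 1537$ ($T = 29 \cdot 53 = 1537$)
$K{\left(R \right)} = 2 R^{3}$ ($K{\left(R \right)} = 2 R R^{2} = 2 R^{3}$)
$K{\left(T \right)} - k{\left(-18,-139 \right)} = 2 \cdot 1537^{3} - \frac{72 - 18}{-80 - 139} = 2 \cdot 3630961153 - \frac{1}{-219} \cdot 54 = 7261922306 - \left(- \frac{1}{219}\right) 54 = 7261922306 - - \frac{18}{73} = 7261922306 + \frac{18}{73} = \frac{530120328356}{73}$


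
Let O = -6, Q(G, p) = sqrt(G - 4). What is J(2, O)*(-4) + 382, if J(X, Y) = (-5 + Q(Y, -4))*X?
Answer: 422 - 8*I*sqrt(10) ≈ 422.0 - 25.298*I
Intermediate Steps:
Q(G, p) = sqrt(-4 + G)
J(X, Y) = X*(-5 + sqrt(-4 + Y)) (J(X, Y) = (-5 + sqrt(-4 + Y))*X = X*(-5 + sqrt(-4 + Y)))
J(2, O)*(-4) + 382 = (2*(-5 + sqrt(-4 - 6)))*(-4) + 382 = (2*(-5 + sqrt(-10)))*(-4) + 382 = (2*(-5 + I*sqrt(10)))*(-4) + 382 = (-10 + 2*I*sqrt(10))*(-4) + 382 = (40 - 8*I*sqrt(10)) + 382 = 422 - 8*I*sqrt(10)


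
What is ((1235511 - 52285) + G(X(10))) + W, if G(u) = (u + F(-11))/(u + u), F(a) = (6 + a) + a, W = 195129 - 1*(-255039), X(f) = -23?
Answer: 75136163/46 ≈ 1.6334e+6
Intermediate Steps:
W = 450168 (W = 195129 + 255039 = 450168)
F(a) = 6 + 2*a
G(u) = (-16 + u)/(2*u) (G(u) = (u + (6 + 2*(-11)))/(u + u) = (u + (6 - 22))/((2*u)) = (u - 16)*(1/(2*u)) = (-16 + u)*(1/(2*u)) = (-16 + u)/(2*u))
((1235511 - 52285) + G(X(10))) + W = ((1235511 - 52285) + (½)*(-16 - 23)/(-23)) + 450168 = (1183226 + (½)*(-1/23)*(-39)) + 450168 = (1183226 + 39/46) + 450168 = 54428435/46 + 450168 = 75136163/46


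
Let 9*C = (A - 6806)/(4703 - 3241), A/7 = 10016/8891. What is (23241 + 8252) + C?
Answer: 1842117825260/58493889 ≈ 31492.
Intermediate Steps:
A = 70112/8891 (A = 7*(10016/8891) = 70112/8891 ≈ 7.8857)
C = -30221017/58493889 (C = ((70112/8891 - 6806)/(4703 - 3241))/9 = (-60442034/8891/1462)/9 = (-60442034/8891*1/1462)/9 = (⅑)*(-30221017/6499321) = -30221017/58493889 ≈ -0.51665)
(23241 + 8252) + C = (23241 + 8252) - 30221017/58493889 = 31493 - 30221017/58493889 = 1842117825260/58493889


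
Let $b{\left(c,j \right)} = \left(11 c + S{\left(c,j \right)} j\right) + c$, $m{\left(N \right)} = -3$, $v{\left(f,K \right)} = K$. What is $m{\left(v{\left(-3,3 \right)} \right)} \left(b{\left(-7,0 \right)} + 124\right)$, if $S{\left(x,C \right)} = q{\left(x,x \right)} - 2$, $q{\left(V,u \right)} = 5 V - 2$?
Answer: $-120$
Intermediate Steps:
$q{\left(V,u \right)} = -2 + 5 V$
$S{\left(x,C \right)} = -4 + 5 x$ ($S{\left(x,C \right)} = \left(-2 + 5 x\right) - 2 = -4 + 5 x$)
$b{\left(c,j \right)} = 12 c + j \left(-4 + 5 c\right)$ ($b{\left(c,j \right)} = \left(11 c + \left(-4 + 5 c\right) j\right) + c = \left(11 c + j \left(-4 + 5 c\right)\right) + c = 12 c + j \left(-4 + 5 c\right)$)
$m{\left(v{\left(-3,3 \right)} \right)} \left(b{\left(-7,0 \right)} + 124\right) = - 3 \left(\left(12 \left(-7\right) + 0 \left(-4 + 5 \left(-7\right)\right)\right) + 124\right) = - 3 \left(\left(-84 + 0 \left(-4 - 35\right)\right) + 124\right) = - 3 \left(\left(-84 + 0 \left(-39\right)\right) + 124\right) = - 3 \left(\left(-84 + 0\right) + 124\right) = - 3 \left(-84 + 124\right) = \left(-3\right) 40 = -120$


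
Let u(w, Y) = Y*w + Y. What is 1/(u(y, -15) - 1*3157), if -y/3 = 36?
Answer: -1/1552 ≈ -0.00064433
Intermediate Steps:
y = -108 (y = -3*36 = -108)
u(w, Y) = Y + Y*w
1/(u(y, -15) - 1*3157) = 1/(-15*(1 - 108) - 1*3157) = 1/(-15*(-107) - 3157) = 1/(1605 - 3157) = 1/(-1552) = -1/1552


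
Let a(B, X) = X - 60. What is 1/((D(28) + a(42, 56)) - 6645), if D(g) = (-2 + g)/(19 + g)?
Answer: -47/312477 ≈ -0.00015041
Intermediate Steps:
a(B, X) = -60 + X
D(g) = (-2 + g)/(19 + g)
1/((D(28) + a(42, 56)) - 6645) = 1/(((-2 + 28)/(19 + 28) + (-60 + 56)) - 6645) = 1/((26/47 - 4) - 6645) = 1/(-162/47 - 6645) = 1/(-312477/47) = -47/312477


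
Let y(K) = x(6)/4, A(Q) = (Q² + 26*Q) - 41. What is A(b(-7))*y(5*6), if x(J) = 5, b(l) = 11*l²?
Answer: 761235/2 ≈ 3.8062e+5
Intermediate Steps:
A(Q) = -41 + Q² + 26*Q
y(K) = 5/4
A(b(-7))*y(5*6) = (-41 + (11*(-7)²)² + 26*(11*(-7)²))*(5/4) = (-41 + (11*49)² + 26*(11*49))*(5/4) = (-41 + 539² + 26*539)*(5/4) = (-41 + 290521 + 14014)*(5/4) = 304494*(5/4) = 761235/2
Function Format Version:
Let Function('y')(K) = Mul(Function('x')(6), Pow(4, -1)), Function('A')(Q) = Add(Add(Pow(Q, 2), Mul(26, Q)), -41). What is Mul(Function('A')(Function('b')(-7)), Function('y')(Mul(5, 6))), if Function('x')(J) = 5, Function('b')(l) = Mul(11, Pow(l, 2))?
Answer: Rational(761235, 2) ≈ 3.8062e+5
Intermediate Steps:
Function('A')(Q) = Add(-41, Pow(Q, 2), Mul(26, Q))
Function('y')(K) = Rational(5, 4) (Function('y')(K) = Mul(5, Pow(4, -1)) = Mul(5, Rational(1, 4)) = Rational(5, 4))
Mul(Function('A')(Function('b')(-7)), Function('y')(Mul(5, 6))) = Mul(Add(-41, Pow(Mul(11, Pow(-7, 2)), 2), Mul(26, Mul(11, Pow(-7, 2)))), Rational(5, 4)) = Mul(Add(-41, Pow(Mul(11, 49), 2), Mul(26, Mul(11, 49))), Rational(5, 4)) = Mul(Add(-41, Pow(539, 2), Mul(26, 539)), Rational(5, 4)) = Mul(Add(-41, 290521, 14014), Rational(5, 4)) = Mul(304494, Rational(5, 4)) = Rational(761235, 2)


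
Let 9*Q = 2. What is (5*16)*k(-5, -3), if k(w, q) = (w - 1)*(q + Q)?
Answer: 4000/3 ≈ 1333.3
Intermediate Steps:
Q = 2/9 (Q = (⅑)*2 = 2/9 ≈ 0.22222)
k(w, q) = (-1 + w)*(2/9 + q) (k(w, q) = (w - 1)*(q + 2/9) = (-1 + w)*(2/9 + q))
(5*16)*k(-5, -3) = (5*16)*(-2/9 - 1*(-3) + (2/9)*(-5) - 3*(-5)) = 80*(-2/9 + 3 - 10/9 + 15) = 80*(50/3) = 4000/3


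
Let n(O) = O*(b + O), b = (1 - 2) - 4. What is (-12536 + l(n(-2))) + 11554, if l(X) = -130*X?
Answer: -2802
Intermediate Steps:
b = -5 (b = -1 - 4 = -5)
n(O) = O*(-5 + O)
(-12536 + l(n(-2))) + 11554 = (-12536 - (-260)*(-5 - 2)) + 11554 = (-12536 - (-260)*(-7)) + 11554 = (-12536 - 130*14) + 11554 = (-12536 - 1820) + 11554 = -14356 + 11554 = -2802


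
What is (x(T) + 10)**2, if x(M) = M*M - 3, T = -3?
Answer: 256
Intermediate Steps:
x(M) = -3 + M**2 (x(M) = M**2 - 3 = -3 + M**2)
(x(T) + 10)**2 = ((-3 + (-3)**2) + 10)**2 = ((-3 + 9) + 10)**2 = (6 + 10)**2 = 16**2 = 256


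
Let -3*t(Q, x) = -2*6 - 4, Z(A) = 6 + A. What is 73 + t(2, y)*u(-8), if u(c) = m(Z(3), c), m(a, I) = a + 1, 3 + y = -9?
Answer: 379/3 ≈ 126.33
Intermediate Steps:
y = -12 (y = -3 - 9 = -12)
m(a, I) = 1 + a
u(c) = 10 (u(c) = 1 + (6 + 3) = 1 + 9 = 10)
t(Q, x) = 16/3 (t(Q, x) = -(-2*6 - 4)/3 = -(-12 - 4)/3 = -1/3*(-16) = 16/3)
73 + t(2, y)*u(-8) = 73 + (16/3)*10 = 73 + 160/3 = 379/3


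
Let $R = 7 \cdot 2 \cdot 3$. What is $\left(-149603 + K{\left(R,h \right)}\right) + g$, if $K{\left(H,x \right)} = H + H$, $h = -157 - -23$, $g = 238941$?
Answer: $89422$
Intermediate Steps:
$R = 42$ ($R = 14 \cdot 3 = 42$)
$h = -134$ ($h = -157 + 23 = -134$)
$K{\left(H,x \right)} = 2 H$
$\left(-149603 + K{\left(R,h \right)}\right) + g = \left(-149603 + 2 \cdot 42\right) + 238941 = \left(-149603 + 84\right) + 238941 = -149519 + 238941 = 89422$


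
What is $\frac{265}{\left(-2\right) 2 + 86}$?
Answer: $\frac{265}{82} \approx 3.2317$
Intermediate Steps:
$\frac{265}{\left(-2\right) 2 + 86} = \frac{265}{-4 + 86} = \frac{265}{82}$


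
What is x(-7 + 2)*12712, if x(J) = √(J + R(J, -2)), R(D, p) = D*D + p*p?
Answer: 25424*√6 ≈ 62276.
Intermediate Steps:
R(D, p) = D² + p²
x(J) = √(4 + J + J²) (x(J) = √(J + (J² + (-2)²)) = √(J + (J² + 4)) = √(J + (4 + J²)) = √(4 + J + J²))
x(-7 + 2)*12712 = √(4 + (-7 + 2) + (-7 + 2)²)*12712 = √(4 - 5 + (-5)²)*12712 = √(4 - 5 + 25)*12712 = √24*12712 = (2*√6)*12712 = 25424*√6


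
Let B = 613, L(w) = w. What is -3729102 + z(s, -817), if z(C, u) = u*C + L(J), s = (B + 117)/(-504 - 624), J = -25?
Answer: -2102929423/564 ≈ -3.7286e+6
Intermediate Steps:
s = -365/564 (s = (613 + 117)/(-504 - 624) = 730/(-1128) = 730*(-1/1128) = -365/564 ≈ -0.64716)
z(C, u) = -25 + C*u (z(C, u) = u*C - 25 = C*u - 25 = -25 + C*u)
-3729102 + z(s, -817) = -3729102 + (-25 - 365/564*(-817)) = -3729102 + (-25 + 298205/564) = -3729102 + 284105/564 = -2102929423/564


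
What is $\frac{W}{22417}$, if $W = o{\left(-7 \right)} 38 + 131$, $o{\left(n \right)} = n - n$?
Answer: $\frac{131}{22417} \approx 0.0058438$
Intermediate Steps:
$o{\left(n \right)} = 0$
$W = 131$ ($W = 0 \cdot 38 + 131 = 0 + 131 = 131$)
$\frac{W}{22417} = \frac{131}{22417}$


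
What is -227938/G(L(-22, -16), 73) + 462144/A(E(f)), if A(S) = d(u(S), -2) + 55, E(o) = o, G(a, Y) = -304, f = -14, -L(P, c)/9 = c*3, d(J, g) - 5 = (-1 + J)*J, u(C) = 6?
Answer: 13417183/2280 ≈ 5884.7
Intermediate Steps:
d(J, g) = 5 + J*(-1 + J) (d(J, g) = 5 + (-1 + J)*J = 5 + J*(-1 + J))
L(P, c) = -27*c (L(P, c) = -9*c*3 = -27*c)
A(S) = 90 (A(S) = (5 + 6² - 1*6) + 55 = (5 + 36 - 6) + 55 = 35 + 55 = 90)
-227938/G(L(-22, -16), 73) + 462144/A(E(f)) = -227938/(-304) + 462144/90 = -227938*(-1/304) + 462144*(1/90) = 113969/152 + 77024/15 = 13417183/2280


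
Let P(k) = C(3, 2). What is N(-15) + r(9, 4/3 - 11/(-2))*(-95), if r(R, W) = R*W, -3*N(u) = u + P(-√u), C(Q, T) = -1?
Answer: -35023/6 ≈ -5837.2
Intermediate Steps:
P(k) = -1
N(u) = ⅓ - u/3 (N(u) = -(u - 1)/3 = -(-1 + u)/3 = ⅓ - u/3)
N(-15) + r(9, 4/3 - 11/(-2))*(-95) = (⅓ - ⅓*(-15)) + (9*(4/3 - 11/(-2)))*(-95) = (⅓ + 5) + (9*(4*(⅓) - 11*(-½)))*(-95) = 16/3 + (9*(4/3 + 11/2))*(-95) = 16/3 + (9*(41/6))*(-95) = 16/3 + (123/2)*(-95) = 16/3 - 11685/2 = -35023/6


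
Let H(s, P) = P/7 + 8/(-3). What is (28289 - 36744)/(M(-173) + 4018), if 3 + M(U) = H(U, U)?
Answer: -35511/16748 ≈ -2.1203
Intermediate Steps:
H(s, P) = -8/3 + P/7 (H(s, P) = P*(⅐) + 8*(-⅓) = P/7 - 8/3 = -8/3 + P/7)
M(U) = -17/3 + U/7 (M(U) = -3 + (-8/3 + U/7) = -17/3 + U/7)
(28289 - 36744)/(M(-173) + 4018) = (28289 - 36744)/((-17/3 + (⅐)*(-173)) + 4018) = -8455/((-17/3 - 173/7) + 4018) = -8455/(-638/21 + 4018) = -8455/83740/21 = -8455*21/83740 = -35511/16748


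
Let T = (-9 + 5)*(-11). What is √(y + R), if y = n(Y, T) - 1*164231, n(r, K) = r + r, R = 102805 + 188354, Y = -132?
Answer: 2*√31666 ≈ 355.90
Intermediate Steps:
R = 291159
T = 44 (T = -4*(-11) = 44)
n(r, K) = 2*r
y = -164495 (y = 2*(-132) - 1*164231 = -264 - 164231 = -164495)
√(y + R) = √(-164495 + 291159) = √126664 = 2*√31666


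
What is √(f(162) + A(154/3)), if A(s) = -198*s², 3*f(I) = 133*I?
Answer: I*√514570 ≈ 717.33*I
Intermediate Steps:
f(I) = 133*I/3 (f(I) = (133*I)/3 = 133*I/3)
√(f(162) + A(154/3)) = √((133/3)*162 - 198*(154/3)²) = √(7182 - 198*(154*(⅓))²) = √(7182 - 198*(154/3)²) = √(7182 - 198*23716/9) = √(7182 - 521752) = √(-514570) = I*√514570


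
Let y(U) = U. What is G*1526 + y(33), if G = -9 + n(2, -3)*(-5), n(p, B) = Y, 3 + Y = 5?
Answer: -28961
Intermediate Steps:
Y = 2 (Y = -3 + 5 = 2)
n(p, B) = 2
G = -19 (G = -9 + 2*(-5) = -9 - 10 = -19)
G*1526 + y(33) = -19*1526 + 33 = -28994 + 33 = -28961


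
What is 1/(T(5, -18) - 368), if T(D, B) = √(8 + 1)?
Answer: -1/365 ≈ -0.0027397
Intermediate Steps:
T(D, B) = 3 (T(D, B) = √9 = 3)
1/(T(5, -18) - 368) = 1/(3 - 368) = 1/(-365) = -1/365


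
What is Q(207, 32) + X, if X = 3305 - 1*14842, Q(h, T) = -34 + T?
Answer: -11539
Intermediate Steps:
X = -11537 (X = 3305 - 14842 = -11537)
Q(207, 32) + X = (-34 + 32) - 11537 = -2 - 11537 = -11539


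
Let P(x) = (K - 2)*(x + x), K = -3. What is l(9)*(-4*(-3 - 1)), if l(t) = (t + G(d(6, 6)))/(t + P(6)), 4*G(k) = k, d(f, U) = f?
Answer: -56/17 ≈ -3.2941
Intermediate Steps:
G(k) = k/4
P(x) = -10*x (P(x) = (-3 - 2)*(x + x) = -10*x)
l(t) = (3/2 + t)/(-60 + t) (l(t) = (t + (1/4)*6)/(t - 10*6) = (t + 3/2)/(t - 60) = (3/2 + t)/(-60 + t))
l(9)*(-4*(-3 - 1)) = ((3/2 + 9)/(-60 + 9))*(-4*(-3 - 1)) = ((21/2)/(-51))*(-4*(-4)) = -1/51*21/2*16 = -7/34*16 = -56/17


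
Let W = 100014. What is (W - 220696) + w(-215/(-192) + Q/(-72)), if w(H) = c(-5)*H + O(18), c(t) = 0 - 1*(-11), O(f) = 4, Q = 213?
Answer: -23174059/192 ≈ -1.2070e+5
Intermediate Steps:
c(t) = 11 (c(t) = 0 + 11 = 11)
w(H) = 4 + 11*H (w(H) = 11*H + 4 = 4 + 11*H)
(W - 220696) + w(-215/(-192) + Q/(-72)) = (100014 - 220696) + (4 + 11*(-215/(-192) + 213/(-72))) = -120682 + (4 + 11*(-215*(-1/192) + 213*(-1/72))) = -120682 + (4 + 11*(215/192 - 71/24)) = -120682 + (4 + 11*(-353/192)) = -120682 + (4 - 3883/192) = -120682 - 3115/192 = -23174059/192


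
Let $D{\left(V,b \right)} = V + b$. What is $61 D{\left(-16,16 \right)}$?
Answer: $0$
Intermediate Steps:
$61 D{\left(-16,16 \right)} = 61 \left(-16 + 16\right) = 61 \cdot 0 = 0$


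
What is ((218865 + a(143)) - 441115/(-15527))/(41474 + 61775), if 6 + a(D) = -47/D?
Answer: 486008337775/229250052889 ≈ 2.1200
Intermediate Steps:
a(D) = -6 - 47/D
((218865 + a(143)) - 441115/(-15527))/(41474 + 61775) = ((218865 + (-6 - 47/143)) - 441115/(-15527))/(41474 + 61775) = ((218865 + (-6 - 47*1/143)) - 441115*(-1/15527))/103249 = ((218865 + (-6 - 47/143)) + 441115/15527)*(1/103249) = ((218865 - 905/143) + 441115/15527)*(1/103249) = (31296790/143 + 441115/15527)*(1/103249) = (486008337775/2220361)*(1/103249) = 486008337775/229250052889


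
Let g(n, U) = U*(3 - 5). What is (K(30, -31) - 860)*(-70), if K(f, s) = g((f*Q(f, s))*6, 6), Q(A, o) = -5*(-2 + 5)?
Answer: 61040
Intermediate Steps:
Q(A, o) = -15 (Q(A, o) = -5*3 = -15)
g(n, U) = -2*U (g(n, U) = U*(-2) = -2*U)
K(f, s) = -12 (K(f, s) = -2*6 = -12)
(K(30, -31) - 860)*(-70) = (-12 - 860)*(-70) = -872*(-70) = 61040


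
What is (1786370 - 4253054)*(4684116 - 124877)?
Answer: -11246201893476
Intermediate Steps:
(1786370 - 4253054)*(4684116 - 124877) = -2466684*4559239 = -11246201893476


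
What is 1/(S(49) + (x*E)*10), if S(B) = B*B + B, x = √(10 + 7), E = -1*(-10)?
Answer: 49/116650 - √17/58325 ≈ 0.00034937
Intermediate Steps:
E = 10
x = √17 ≈ 4.1231
S(B) = B + B² (S(B) = B² + B = B + B²)
1/(S(49) + (x*E)*10) = 1/(49*(1 + 49) + (√17*10)*10) = 1/(49*50 + (10*√17)*10) = 1/(2450 + 100*√17)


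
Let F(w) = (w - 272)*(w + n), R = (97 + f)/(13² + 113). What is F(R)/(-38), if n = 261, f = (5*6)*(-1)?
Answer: 5645771153/3021912 ≈ 1868.3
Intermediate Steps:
f = -30 (f = 30*(-1) = -30)
R = 67/282 (R = (97 - 30)/(13² + 113) = 67/(169 + 113) = 67/282 ≈ 0.23759)
F(w) = (-272 + w)*(261 + w) (F(w) = (w - 272)*(w + 261) = (-272 + w)*(261 + w))
F(R)/(-38) = (-70992 + (67/282)² - 11*67/282)/(-38) = (-70992 + 4489/79524 - 737/282)*(-1/38) = -5645771153/79524*(-1/38) = 5645771153/3021912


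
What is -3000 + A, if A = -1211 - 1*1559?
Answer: -5770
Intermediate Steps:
A = -2770 (A = -1211 - 1559 = -2770)
-3000 + A = -3000 - 2770 = -5770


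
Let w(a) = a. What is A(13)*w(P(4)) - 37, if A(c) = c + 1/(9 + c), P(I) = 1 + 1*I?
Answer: 621/22 ≈ 28.227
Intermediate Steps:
P(I) = 1 + I
A(13)*w(P(4)) - 37 = ((1 + 13² + 9*13)/(9 + 13))*(1 + 4) - 37 = ((1 + 169 + 117)/22)*5 - 37 = ((1/22)*287)*5 - 37 = (287/22)*5 - 37 = 1435/22 - 37 = 621/22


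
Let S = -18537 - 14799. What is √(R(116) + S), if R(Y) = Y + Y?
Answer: 4*I*√2069 ≈ 181.95*I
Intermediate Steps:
R(Y) = 2*Y
S = -33336
√(R(116) + S) = √(2*116 - 33336) = √(232 - 33336) = √(-33104) = 4*I*√2069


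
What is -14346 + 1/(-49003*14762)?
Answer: -10377642274957/723382286 ≈ -14346.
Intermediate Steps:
-14346 + 1/(-49003*14762) = -14346 - 1/49003*1/14762 = -14346 - 1/723382286 = -10377642274957/723382286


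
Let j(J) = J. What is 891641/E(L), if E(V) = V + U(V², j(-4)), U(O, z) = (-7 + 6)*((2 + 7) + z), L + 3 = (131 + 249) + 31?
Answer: 891641/403 ≈ 2212.5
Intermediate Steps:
L = 408 (L = -3 + ((131 + 249) + 31) = -3 + (380 + 31) = -3 + 411 = 408)
U(O, z) = -9 - z (U(O, z) = -(9 + z) = -9 - z)
E(V) = -5 + V (E(V) = V + (-9 - 1*(-4)) = V + (-9 + 4) = V - 5 = -5 + V)
891641/E(L) = 891641/(-5 + 408) = 891641/403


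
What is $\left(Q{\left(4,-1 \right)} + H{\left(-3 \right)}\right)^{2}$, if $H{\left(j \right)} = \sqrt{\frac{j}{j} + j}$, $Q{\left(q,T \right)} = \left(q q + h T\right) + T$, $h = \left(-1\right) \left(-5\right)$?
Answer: $\left(10 + i \sqrt{2}\right)^{2} \approx 98.0 + 28.284 i$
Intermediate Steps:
$h = 5$
$Q{\left(q,T \right)} = q^{2} + 6 T$ ($Q{\left(q,T \right)} = \left(q q + 5 T\right) + T = \left(q^{2} + 5 T\right) + T = q^{2} + 6 T$)
$H{\left(j \right)} = \sqrt{1 + j}$
$\left(Q{\left(4,-1 \right)} + H{\left(-3 \right)}\right)^{2} = \left(\left(4^{2} + 6 \left(-1\right)\right) + \sqrt{1 - 3}\right)^{2} = \left(\left(16 - 6\right) + \sqrt{-2}\right)^{2} = \left(10 + i \sqrt{2}\right)^{2}$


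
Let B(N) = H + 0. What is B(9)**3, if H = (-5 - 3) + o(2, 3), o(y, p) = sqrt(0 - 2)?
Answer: -464 + 190*I*sqrt(2) ≈ -464.0 + 268.7*I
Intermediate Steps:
o(y, p) = I*sqrt(2) (o(y, p) = sqrt(-2) = I*sqrt(2))
H = -8 + I*sqrt(2) (H = (-5 - 3) + I*sqrt(2) = -8 + I*sqrt(2) ≈ -8.0 + 1.4142*I)
B(N) = -8 + I*sqrt(2) (B(N) = (-8 + I*sqrt(2)) + 0 = -8 + I*sqrt(2))
B(9)**3 = (-8 + I*sqrt(2))**3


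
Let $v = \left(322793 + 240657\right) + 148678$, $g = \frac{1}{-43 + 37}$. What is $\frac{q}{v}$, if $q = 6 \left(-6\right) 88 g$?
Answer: $\frac{11}{14836} \approx 0.00074144$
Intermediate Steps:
$g = - \frac{1}{6}$ ($g = \frac{1}{-6} = - \frac{1}{6} \approx -0.16667$)
$q = 528$ ($q = 6 \left(-6\right) 88 \left(- \frac{1}{6}\right) = \left(-36\right) 88 \left(- \frac{1}{6}\right) = \left(-3168\right) \left(- \frac{1}{6}\right) = 528$)
$v = 712128$ ($v = 563450 + 148678 = 712128$)
$\frac{q}{v} = \frac{528}{712128} = 528 \cdot \frac{1}{712128} = \frac{11}{14836}$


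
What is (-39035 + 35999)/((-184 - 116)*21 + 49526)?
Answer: -1518/21613 ≈ -0.070235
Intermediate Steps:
(-39035 + 35999)/((-184 - 116)*21 + 49526) = -3036/(-300*21 + 49526) = -3036/(-6300 + 49526) = -3036/43226 = -3036*1/43226 = -1518/21613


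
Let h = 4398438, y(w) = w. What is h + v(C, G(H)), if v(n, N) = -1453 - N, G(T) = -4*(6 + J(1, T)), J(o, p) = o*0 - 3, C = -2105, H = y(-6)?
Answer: 4396997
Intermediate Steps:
H = -6
J(o, p) = -3 (J(o, p) = 0 - 3 = -3)
G(T) = -12 (G(T) = -4*(6 - 3) = -4*3 = -12)
h + v(C, G(H)) = 4398438 + (-1453 - 1*(-12)) = 4398438 + (-1453 + 12) = 4398438 - 1441 = 4396997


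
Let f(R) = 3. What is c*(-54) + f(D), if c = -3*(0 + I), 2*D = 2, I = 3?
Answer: 489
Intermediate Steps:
D = 1 (D = (1/2)*2 = 1)
c = -9 (c = -3*(0 + 3) = -3*3 = -9)
c*(-54) + f(D) = -9*(-54) + 3 = 486 + 3 = 489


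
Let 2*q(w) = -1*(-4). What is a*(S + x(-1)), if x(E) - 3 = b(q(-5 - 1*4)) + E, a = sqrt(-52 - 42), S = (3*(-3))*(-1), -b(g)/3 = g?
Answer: 5*I*sqrt(94) ≈ 48.477*I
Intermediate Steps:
q(w) = 2 (q(w) = (-1*(-4))/2 = (1/2)*4 = 2)
b(g) = -3*g
S = 9 (S = -9*(-1) = 9)
a = I*sqrt(94) (a = sqrt(-94) = I*sqrt(94) ≈ 9.6954*I)
x(E) = -3 + E (x(E) = 3 + (-3*2 + E) = 3 + (-6 + E) = -3 + E)
a*(S + x(-1)) = (I*sqrt(94))*(9 + (-3 - 1)) = (I*sqrt(94))*(9 - 4) = (I*sqrt(94))*5 = 5*I*sqrt(94)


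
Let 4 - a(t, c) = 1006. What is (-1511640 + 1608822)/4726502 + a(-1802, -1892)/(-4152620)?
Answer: 102073967961/4906841683810 ≈ 0.020802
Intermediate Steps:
a(t, c) = -1002 (a(t, c) = 4 - 1*1006 = 4 - 1006 = -1002)
(-1511640 + 1608822)/4726502 + a(-1802, -1892)/(-4152620) = (-1511640 + 1608822)/4726502 - 1002/(-4152620) = 97182*(1/4726502) - 1002*(-1/4152620) = 48591/2363251 + 501/2076310 = 102073967961/4906841683810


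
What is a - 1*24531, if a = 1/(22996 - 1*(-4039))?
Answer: -663195584/27035 ≈ -24531.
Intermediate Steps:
a = 1/27035 (a = 1/(22996 + 4039) = 1/27035 ≈ 3.6989e-5)
a - 1*24531 = 1/27035 - 1*24531 = 1/27035 - 24531 = -663195584/27035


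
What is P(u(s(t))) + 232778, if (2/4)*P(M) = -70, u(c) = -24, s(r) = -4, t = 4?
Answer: 232638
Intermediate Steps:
P(M) = -140 (P(M) = 2*(-70) = -140)
P(u(s(t))) + 232778 = -140 + 232778 = 232638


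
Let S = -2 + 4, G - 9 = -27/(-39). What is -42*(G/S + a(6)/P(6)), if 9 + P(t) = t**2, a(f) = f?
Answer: -8302/39 ≈ -212.87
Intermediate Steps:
P(t) = -9 + t**2
G = 126/13 (G = 9 - 27/(-39) = 9 - 27*(-1/39) = 9 + 9/13 = 126/13 ≈ 9.6923)
S = 2
-42*(G/S + a(6)/P(6)) = -42*((126/13)/2 + 6/(-9 + 6**2)) = -42*((126/13)*(1/2) + 6/(-9 + 36)) = -42*(63/13 + 6/27) = -42*(63/13 + 6*(1/27)) = -42*(63/13 + 2/9) = -42*593/117 = -8302/39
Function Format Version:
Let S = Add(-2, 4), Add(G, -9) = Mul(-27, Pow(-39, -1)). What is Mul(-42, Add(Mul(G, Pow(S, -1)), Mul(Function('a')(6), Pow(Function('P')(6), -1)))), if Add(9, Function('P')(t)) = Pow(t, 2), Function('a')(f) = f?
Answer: Rational(-8302, 39) ≈ -212.87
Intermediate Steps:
Function('P')(t) = Add(-9, Pow(t, 2))
G = Rational(126, 13) (G = Add(9, Mul(-27, Pow(-39, -1))) = Add(9, Mul(-27, Rational(-1, 39))) = Add(9, Rational(9, 13)) = Rational(126, 13) ≈ 9.6923)
S = 2
Mul(-42, Add(Mul(G, Pow(S, -1)), Mul(Function('a')(6), Pow(Function('P')(6), -1)))) = Mul(-42, Add(Mul(Rational(126, 13), Pow(2, -1)), Mul(6, Pow(Add(-9, Pow(6, 2)), -1)))) = Mul(-42, Add(Mul(Rational(126, 13), Rational(1, 2)), Mul(6, Pow(Add(-9, 36), -1)))) = Mul(-42, Add(Rational(63, 13), Mul(6, Pow(27, -1)))) = Mul(-42, Add(Rational(63, 13), Mul(6, Rational(1, 27)))) = Mul(-42, Add(Rational(63, 13), Rational(2, 9))) = Mul(-42, Rational(593, 117)) = Rational(-8302, 39)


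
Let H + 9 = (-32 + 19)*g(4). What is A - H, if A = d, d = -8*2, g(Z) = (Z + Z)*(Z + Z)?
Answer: 825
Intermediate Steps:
g(Z) = 4*Z**2 (g(Z) = (2*Z)*(2*Z) = 4*Z**2)
H = -841 (H = -9 + (-32 + 19)*(4*4**2) = -9 - 52*16 = -9 - 13*64 = -9 - 832 = -841)
d = -16
A = -16
A - H = -16 - 1*(-841) = -16 + 841 = 825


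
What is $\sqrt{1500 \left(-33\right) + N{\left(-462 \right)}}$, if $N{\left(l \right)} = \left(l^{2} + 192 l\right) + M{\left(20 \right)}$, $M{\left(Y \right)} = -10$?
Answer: $\sqrt{75230} \approx 274.28$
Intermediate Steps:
$N{\left(l \right)} = -10 + l^{2} + 192 l$ ($N{\left(l \right)} = \left(l^{2} + 192 l\right) - 10 = -10 + l^{2} + 192 l$)
$\sqrt{1500 \left(-33\right) + N{\left(-462 \right)}} = \sqrt{1500 \left(-33\right) + \left(-10 + \left(-462\right)^{2} + 192 \left(-462\right)\right)} = \sqrt{-49500 - -124730} = \sqrt{-49500 + 124730} = \sqrt{75230}$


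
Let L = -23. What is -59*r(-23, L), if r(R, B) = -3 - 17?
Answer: 1180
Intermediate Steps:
r(R, B) = -20
-59*r(-23, L) = -59*(-20) = 1180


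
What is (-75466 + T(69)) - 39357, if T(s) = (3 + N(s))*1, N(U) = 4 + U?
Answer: -114747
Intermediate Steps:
T(s) = 7 + s (T(s) = (3 + (4 + s))*1 = (7 + s)*1 = 7 + s)
(-75466 + T(69)) - 39357 = (-75466 + (7 + 69)) - 39357 = (-75466 + 76) - 39357 = -75390 - 39357 = -114747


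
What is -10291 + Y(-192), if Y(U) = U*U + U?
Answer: 26381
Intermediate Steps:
Y(U) = U + U² (Y(U) = U² + U = U + U²)
-10291 + Y(-192) = -10291 - 192*(1 - 192) = -10291 - 192*(-191) = -10291 + 36672 = 26381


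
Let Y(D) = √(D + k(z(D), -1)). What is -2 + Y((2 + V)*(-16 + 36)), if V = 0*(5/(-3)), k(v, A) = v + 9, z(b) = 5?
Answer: -2 + 3*√6 ≈ 5.3485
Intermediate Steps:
k(v, A) = 9 + v
V = 0 (V = 0*(5*(-⅓)) = 0*(-5/3) = 0)
Y(D) = √(14 + D) (Y(D) = √(D + (9 + 5)) = √(D + 14) = √(14 + D))
-2 + Y((2 + V)*(-16 + 36)) = -2 + √(14 + (2 + 0)*(-16 + 36)) = -2 + √(14 + 2*20) = -2 + √(14 + 40) = -2 + √54 = -2 + 3*√6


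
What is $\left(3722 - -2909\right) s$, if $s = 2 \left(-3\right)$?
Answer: $-39786$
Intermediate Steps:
$s = -6$
$\left(3722 - -2909\right) s = \left(3722 - -2909\right) \left(-6\right) = \left(3722 + 2909\right) \left(-6\right) = 6631 \left(-6\right) = -39786$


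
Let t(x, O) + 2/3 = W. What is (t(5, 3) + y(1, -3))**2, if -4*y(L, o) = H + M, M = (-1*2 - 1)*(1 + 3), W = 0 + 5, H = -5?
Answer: 10609/144 ≈ 73.674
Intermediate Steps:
W = 5
M = -12 (M = (-2 - 1)*4 = -3*4 = -12)
t(x, O) = 13/3 (t(x, O) = -2/3 + 5 = 13/3)
y(L, o) = 17/4 (y(L, o) = -(-5 - 12)/4 = -1/4*(-17) = 17/4)
(t(5, 3) + y(1, -3))**2 = (13/3 + 17/4)**2 = (103/12)**2 = 10609/144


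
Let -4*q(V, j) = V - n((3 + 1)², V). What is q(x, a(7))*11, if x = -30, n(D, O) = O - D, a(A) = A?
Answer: -44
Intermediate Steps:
q(V, j) = -4 (q(V, j) = -(V - (V - (3 + 1)²))/4 = -(V - (V - 1*4²))/4 = -(V - (V - 1*16))/4 = -(V - (V - 16))/4 = -(V - (-16 + V))/4 = -(V + (16 - V))/4 = -¼*16 = -4)
q(x, a(7))*11 = -4*11 = -44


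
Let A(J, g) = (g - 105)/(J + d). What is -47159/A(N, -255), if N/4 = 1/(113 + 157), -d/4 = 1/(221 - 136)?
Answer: -1744883/413100 ≈ -4.2239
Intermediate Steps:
d = -4/85 (d = -4/(221 - 136) = -4/85 ≈ -0.047059)
N = 2/135 (N = 4/(113 + 157) = 4/270 = 4*(1/270) = 2/135 ≈ 0.014815)
A(J, g) = (-105 + g)/(-4/85 + J) (A(J, g) = (g - 105)/(J - 4/85) = (-105 + g)/(-4/85 + J))
-47159/A(N, -255) = -47159*(-4 + 85*(2/135))/(85*(-105 - 255)) = -47159/(85*(-360)/(-4 + 34/27)) = -47159/(85*(-360)/(-74/27)) = -47159/(85*(-27/74)*(-360)) = -47159/413100/37 = -47159*37/413100 = -1744883/413100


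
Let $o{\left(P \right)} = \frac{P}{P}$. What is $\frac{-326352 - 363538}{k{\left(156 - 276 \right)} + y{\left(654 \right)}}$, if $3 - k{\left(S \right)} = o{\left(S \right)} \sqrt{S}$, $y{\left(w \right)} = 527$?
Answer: $- \frac{18282085}{14051} - \frac{68989 i \sqrt{30}}{14051} \approx -1301.1 - 26.893 i$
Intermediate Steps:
$o{\left(P \right)} = 1$
$k{\left(S \right)} = 3 - \sqrt{S}$ ($k{\left(S \right)} = 3 - 1 \sqrt{S} = 3 - \sqrt{S}$)
$\frac{-326352 - 363538}{k{\left(156 - 276 \right)} + y{\left(654 \right)}} = \frac{-326352 - 363538}{\left(3 - \sqrt{156 - 276}\right) + 527} = - \frac{689890}{\left(3 - \sqrt{-120}\right) + 527} = - \frac{689890}{\left(3 - 2 i \sqrt{30}\right) + 527} = - \frac{689890}{530 - 2 i \sqrt{30}}$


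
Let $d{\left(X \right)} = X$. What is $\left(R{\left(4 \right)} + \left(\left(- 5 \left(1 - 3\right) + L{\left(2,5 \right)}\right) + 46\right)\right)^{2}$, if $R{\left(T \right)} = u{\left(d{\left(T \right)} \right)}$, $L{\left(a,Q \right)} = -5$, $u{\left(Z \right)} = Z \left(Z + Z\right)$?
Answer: $6889$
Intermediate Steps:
$u{\left(Z \right)} = 2 Z^{2}$ ($u{\left(Z \right)} = Z 2 Z = 2 Z^{2}$)
$R{\left(T \right)} = 2 T^{2}$
$\left(R{\left(4 \right)} + \left(\left(- 5 \left(1 - 3\right) + L{\left(2,5 \right)}\right) + 46\right)\right)^{2} = \left(2 \cdot 4^{2} + \left(\left(- 5 \left(1 - 3\right) - 5\right) + 46\right)\right)^{2} = \left(2 \cdot 16 + \left(\left(\left(-5\right) \left(-2\right) - 5\right) + 46\right)\right)^{2} = \left(32 + \left(\left(10 - 5\right) + 46\right)\right)^{2} = \left(32 + \left(5 + 46\right)\right)^{2} = \left(32 + 51\right)^{2} = 83^{2} = 6889$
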